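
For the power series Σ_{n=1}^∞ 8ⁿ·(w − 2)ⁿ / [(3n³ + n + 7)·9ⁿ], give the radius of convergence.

R = 9/8

Apply the ratio test: |a_{n+1}| / |a_n| = [(3n³ + n + 7)/(3(n+1)³ + (n+1) + 7)] · 8/9, which tends to 8/9 as n → ∞.
Thus R = 1/(8/9) = 9/8.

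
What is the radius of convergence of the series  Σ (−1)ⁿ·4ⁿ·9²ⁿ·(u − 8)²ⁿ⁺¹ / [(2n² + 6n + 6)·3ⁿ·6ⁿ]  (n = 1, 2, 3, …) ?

Apply the ratio test: |a_{n+1}| / |a_n| = [(2n² + 6n + 6)/(2(n+1)² + 6(n+1) + 6)] · 4·81/(3·6), which tends to 18 as n → ∞.
Since the exponent of (u − 8) increases by 2 each term, convergence requires |u − 8|² < 1/18, hence R = √2/6.

R = √2/6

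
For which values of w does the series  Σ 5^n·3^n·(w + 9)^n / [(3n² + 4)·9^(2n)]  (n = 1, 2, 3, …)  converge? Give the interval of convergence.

The ratio of consecutive coefficients is [(3n² + 4)/(3(n+1)² + 4)] · 5·3/81 → 5/27.
Hence the series converges for |w + 9| < 1/(5/27) = 27/5, so the radius of convergence is 27/5.
Check w = -18/5: absolute convergence follows by limit comparison with Σ 1/n².
Check w = -72/5: the series is dominated by a constant times Σ 1/n², which converges (p = 2 > 1).

[-72/5, -18/5]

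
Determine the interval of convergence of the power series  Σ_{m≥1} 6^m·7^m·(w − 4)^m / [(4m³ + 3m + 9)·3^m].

[55/14, 57/14]

By the ratio test, |a_{m+1}/a_m| = [(4m³ + 3m + 9)/(4(m+1)³ + 3(m+1) + 9)] · 6·7/3 → 14.
Thus R = 1/(14) = 1/14.
When w = 57/14, absolute convergence follows by limit comparison with Σ 1/m³.
At w = 55/14: absolute convergence follows by limit comparison with Σ 1/m³.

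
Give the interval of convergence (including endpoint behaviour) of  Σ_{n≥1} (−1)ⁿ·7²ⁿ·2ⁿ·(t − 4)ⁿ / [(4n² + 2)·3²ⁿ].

Ratio test: |a_{n+1}/a_n| = [(4n² + 2)/(4(n+1)² + 2)] · 49·2/9 → 98/9 as n → ∞.
Convergence for |t − 4| · 98/9 < 1, i.e. |t − 4| < 9/98. So R = 9/98.
At t = 401/98: the terms are on the order of 1/n², so the series converges absolutely by comparison with the p-series (p = 2 > 1).
Check t = 383/98: the series is dominated by a constant times Σ 1/n², which converges (p = 2 > 1).

[383/98, 401/98]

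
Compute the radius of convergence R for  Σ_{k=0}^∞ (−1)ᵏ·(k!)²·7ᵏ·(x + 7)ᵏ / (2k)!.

Apply the ratio test: |a_{k+1}| / |a_k| = (k+1)²/[(2k+1)·(2k+2)] · 7, which tends to 7/4 as k → ∞.
Thus R = 1/(7/4) = 4/7.

R = 4/7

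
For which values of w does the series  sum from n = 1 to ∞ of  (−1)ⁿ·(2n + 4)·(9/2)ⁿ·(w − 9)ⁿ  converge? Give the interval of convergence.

Ratio test: |a_{n+1}/a_n| = [(2(n+1) + 4)/(2n + 4)] · 9/2 → 9/2 as n → ∞.
Convergence for |w − 9| · 9/2 < 1, i.e. |w − 9| < 2/9. So R = 2/9.
Check w = 83/9: the terms do not tend to 0, so the series diverges.
When w = 79/9, the terms have absolute value of order n, which does not tend to 0, so the series diverges by the divergence test.

(79/9, 83/9)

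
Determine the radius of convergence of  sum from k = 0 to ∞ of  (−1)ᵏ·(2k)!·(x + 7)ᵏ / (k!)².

R = 1/4

The ratio of consecutive coefficients is (2k+1)·(2k+2)/(k+1)² → 4.
The series converges when 4 · |x + 7| < 1, giving R = 1/4.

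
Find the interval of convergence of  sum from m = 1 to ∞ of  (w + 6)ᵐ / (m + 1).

[-7, -5)

Ratio test: |a_{m+1}/a_m| = (m + 1)/((m+1) + 1) → 1 as m → ∞.
Convergence for |w + 6| < 1, so R = 1.
Endpoint w = -5: comparison with the harmonic series Σ 1/m shows the series diverges.
When w = -7, an alternating series whose terms decrease to 0 in absolute value, so it converges by the Leibniz criterion.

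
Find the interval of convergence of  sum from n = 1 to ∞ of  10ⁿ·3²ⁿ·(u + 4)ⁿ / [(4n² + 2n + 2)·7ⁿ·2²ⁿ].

[-194/45, -166/45]

By the ratio test, |a_{n+1}/a_n| = [(4n² + 2n + 2)/(4(n+1)² + 2(n+1) + 2)] · 10·9/(7·4) → 45/14.
Hence the series converges for |u + 4| < 1/(45/14) = 14/45, so the radius of convergence is 14/45.
Check u = -166/45: the series is dominated by a constant times Σ 1/n², which converges (p = 2 > 1).
Endpoint u = -194/45: absolute convergence follows by limit comparison with Σ 1/n².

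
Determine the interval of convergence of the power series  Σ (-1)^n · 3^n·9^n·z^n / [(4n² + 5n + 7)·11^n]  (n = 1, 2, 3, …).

The ratio of consecutive coefficients is [(4n² + 5n + 7)/(4(n+1)² + 5(n+1) + 7)] · 3·9/11 → 27/11.
Hence the series converges for |z| < 1/(27/11) = 11/27, so the radius of convergence is 11/27.
Endpoint z = 11/27: absolute convergence follows by limit comparison with Σ 1/n².
Endpoint z = -11/27: absolute convergence follows by limit comparison with Σ 1/n².

[-11/27, 11/27]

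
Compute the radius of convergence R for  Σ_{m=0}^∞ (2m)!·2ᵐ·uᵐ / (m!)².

Ratio test: |a_{m+1}/a_m| = (2m+1)·(2m+2)/(m+1)² · 2 → 8 as m → ∞.
Hence the series converges for |u| < 1/(8) = 1/8, so the radius of convergence is 1/8.

R = 1/8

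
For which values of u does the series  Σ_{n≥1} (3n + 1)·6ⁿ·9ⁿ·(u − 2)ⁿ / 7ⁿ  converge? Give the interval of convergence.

Ratio test: |a_{n+1}/a_n| = [(3(n+1) + 1)/(3n + 1)] · 6·9/7 → 54/7 as n → ∞.
Thus R = 1/(54/7) = 7/54.
At u = 115/54: the terms do not tend to 0, so the series diverges.
Check u = 101/54: the terms have absolute value of order n, which does not tend to 0, so the series diverges by the divergence test.

(101/54, 115/54)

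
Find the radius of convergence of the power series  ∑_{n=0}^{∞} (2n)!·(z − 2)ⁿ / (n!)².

R = 1/4

By the ratio test, |a_{n+1}/a_n| = (2n+1)·(2n+2)/(n+1)² → 4.
Thus R = 1/(4) = 1/4.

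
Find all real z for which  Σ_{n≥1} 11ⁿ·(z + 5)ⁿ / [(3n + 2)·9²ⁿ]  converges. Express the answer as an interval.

[-136/11, 26/11)

Ratio test: |a_{n+1}/a_n| = [(3n + 2)/(3(n+1) + 2)] · 11/81 → 11/81 as n → ∞.
Convergence for |z + 5| · 11/81 < 1, i.e. |z + 5| < 81/11. So R = 81/11.
When z = 26/11, the terms behave like c/n; limit comparison with the harmonic series gives divergence.
Endpoint z = -136/11: an alternating series whose terms decrease to 0 in absolute value, so it converges by the Leibniz criterion.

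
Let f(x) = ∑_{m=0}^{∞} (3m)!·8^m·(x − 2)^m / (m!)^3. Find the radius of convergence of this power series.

By the ratio test, |a_{m+1}/a_m| = (3m+1)·(3m+2)·(3m+3)/(m+1)³ · 8 → 216.
Thus R = 1/(216) = 1/216.

R = 1/216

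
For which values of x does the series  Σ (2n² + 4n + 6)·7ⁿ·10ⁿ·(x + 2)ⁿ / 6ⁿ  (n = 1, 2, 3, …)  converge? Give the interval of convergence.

Apply the ratio test: |a_{n+1}| / |a_n| = [(2(n+1)² + 4(n+1) + 6)/(2n² + 4n + 6)] · 7·10/6, which tends to 35/3 as n → ∞.
The series converges when 35/3 · |x + 2| < 1, giving R = 3/35.
When x = -67/35, the n-th term does not approach 0; divergence by the term test.
At x = -73/35: the n-th term does not approach 0; divergence by the term test.

(-73/35, -67/35)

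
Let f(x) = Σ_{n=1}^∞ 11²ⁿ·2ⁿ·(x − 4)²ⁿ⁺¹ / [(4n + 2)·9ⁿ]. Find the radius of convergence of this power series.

R = 3√2/22

Apply the ratio test: |a_{n+1}| / |a_n| = [(4n + 2)/(4(n+1) + 2)] · 121·2/9, which tends to 242/9 as n → ∞.
Writing y = (x − 4)², the series in y has radius 9/242, so |x − 4| < √(9/242) and R = 3√2/22.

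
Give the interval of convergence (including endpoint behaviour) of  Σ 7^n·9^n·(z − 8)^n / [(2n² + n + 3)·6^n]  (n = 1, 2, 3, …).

[166/21, 170/21]

By the ratio test, |a_{n+1}/a_n| = [(2n² + n + 3)/(2(n+1)² + (n+1) + 3)] · 7·9/6 → 21/2.
The series converges when 21/2 · |z − 8| < 1, giving R = 2/21.
Check z = 170/21: the series is dominated by a constant times Σ 1/n², which converges (p = 2 > 1).
Endpoint z = 166/21: absolute convergence follows by limit comparison with Σ 1/n².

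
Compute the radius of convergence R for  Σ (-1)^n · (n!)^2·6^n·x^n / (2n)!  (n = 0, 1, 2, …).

R = 2/3

Apply the ratio test: |a_{n+1}| / |a_n| = (n+1)²/[(2n+1)·(2n+2)] · 6, which tends to 3/2 as n → ∞.
Hence the series converges for |x| < 1/(3/2) = 2/3, so the radius of convergence is 2/3.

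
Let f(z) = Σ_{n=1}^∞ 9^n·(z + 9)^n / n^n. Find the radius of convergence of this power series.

Applying the root test, |a_n|^(1/n) = 9/n → 0.
Since the n-th root of |a_n| tends to 0, the series converges for all real z; R = ∞.

R = ∞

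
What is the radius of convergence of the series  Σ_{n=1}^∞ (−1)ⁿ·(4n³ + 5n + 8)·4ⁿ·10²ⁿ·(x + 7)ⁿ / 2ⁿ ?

R = 1/200

The ratio of consecutive coefficients is [(4(n+1)³ + 5(n+1) + 8)/(4n³ + 5n + 8)] · 4·100/2 → 200.
Convergence for |x + 7| · 200 < 1, i.e. |x + 7| < 1/200. So R = 1/200.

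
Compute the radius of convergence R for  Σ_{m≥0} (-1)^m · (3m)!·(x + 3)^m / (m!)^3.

Ratio test: |a_{m+1}/a_m| = (3m+1)·(3m+2)·(3m+3)/(m+1)³ → 27 as m → ∞.
The series converges when 27 · |x + 3| < 1, giving R = 1/27.

R = 1/27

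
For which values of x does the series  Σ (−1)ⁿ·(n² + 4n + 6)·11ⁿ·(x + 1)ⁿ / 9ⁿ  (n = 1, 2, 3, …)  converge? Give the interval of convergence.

By the ratio test, |a_{n+1}/a_n| = [((n+1)² + 4(n+1) + 6)/(n² + 4n + 6)] · 11/9 → 11/9.
Convergence for |x + 1| · 11/9 < 1, i.e. |x + 1| < 9/11. So R = 9/11.
When x = -2/11, the terms have absolute value of order n², which does not tend to 0, so the series diverges by the divergence test.
At x = -20/11: the terms have absolute value of order n², which does not tend to 0, so the series diverges by the divergence test.

(-20/11, -2/11)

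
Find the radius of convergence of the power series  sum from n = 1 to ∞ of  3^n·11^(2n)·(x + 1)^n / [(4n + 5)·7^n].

R = 7/363

By the ratio test, |a_{n+1}/a_n| = [(4n + 5)/(4(n+1) + 5)] · 3·121/7 → 363/7.
Hence the series converges for |x + 1| < 1/(363/7) = 7/363, so the radius of convergence is 7/363.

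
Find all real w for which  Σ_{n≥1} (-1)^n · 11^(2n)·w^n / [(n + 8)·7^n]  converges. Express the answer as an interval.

Ratio test: |a_{n+1}/a_n| = [(n + 8)/((n+1) + 8)] · 121/7 → 121/7 as n → ∞.
Thus R = 1/(121/7) = 7/121.
At w = 7/121: an alternating series whose terms decrease to 0 in absolute value, so it converges by the Leibniz criterion.
At w = -7/121: comparison with the harmonic series Σ 1/n shows the series diverges.

(-7/121, 7/121]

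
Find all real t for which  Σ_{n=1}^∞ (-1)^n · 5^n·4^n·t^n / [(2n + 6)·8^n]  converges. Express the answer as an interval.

The ratio of consecutive coefficients is [(2n + 6)/(2(n+1) + 6)] · 5·4/8 → 5/2.
Thus R = 1/(5/2) = 2/5.
At t = 2/5: convergence follows from the alternating series test (terms decrease monotonically to 0).
Check t = -2/5: comparison with the harmonic series Σ 1/n shows the series diverges.

(-2/5, 2/5]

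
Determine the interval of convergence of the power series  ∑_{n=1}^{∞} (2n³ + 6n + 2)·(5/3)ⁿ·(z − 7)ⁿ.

The ratio of consecutive coefficients is [(2(n+1)³ + 6(n+1) + 2)/(2n³ + 6n + 2)] · 5/3 → 5/3.
Hence the series converges for |z − 7| < 1/(5/3) = 3/5, so the radius of convergence is 3/5.
When z = 38/5, the terms do not tend to 0, so the series diverges.
Check z = 32/5: the terms do not tend to 0, so the series diverges.

(32/5, 38/5)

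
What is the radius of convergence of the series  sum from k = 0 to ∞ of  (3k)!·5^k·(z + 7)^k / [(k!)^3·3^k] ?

R = 1/45

Ratio test: |a_{k+1}/a_k| = (3k+1)·(3k+2)·(3k+3)/(k+1)³ · 5/3 → 45 as k → ∞.
Hence the series converges for |z + 7| < 1/(45) = 1/45, so the radius of convergence is 1/45.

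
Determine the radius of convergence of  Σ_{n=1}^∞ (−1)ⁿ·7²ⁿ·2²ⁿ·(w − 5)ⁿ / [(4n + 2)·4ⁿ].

R = 1/49

Ratio test: |a_{n+1}/a_n| = [(4n + 2)/(4(n+1) + 2)] · 49·4/4 → 49 as n → ∞.
Thus R = 1/(49) = 1/49.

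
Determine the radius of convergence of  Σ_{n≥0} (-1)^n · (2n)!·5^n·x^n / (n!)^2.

R = 1/20

Ratio test: |a_{n+1}/a_n| = (2n+1)·(2n+2)/(n+1)² · 5 → 20 as n → ∞.
Hence the series converges for |x| < 1/(20) = 1/20, so the radius of convergence is 1/20.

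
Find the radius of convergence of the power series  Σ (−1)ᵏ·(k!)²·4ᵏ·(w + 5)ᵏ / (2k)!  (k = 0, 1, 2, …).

Ratio test: |a_{k+1}/a_k| = (k+1)²/[(2k+1)·(2k+2)] · 4 → 1 as k → ∞.
So the series converges when |w + 5| < 1 and diverges when |w + 5| > 1; R = 1.

R = 1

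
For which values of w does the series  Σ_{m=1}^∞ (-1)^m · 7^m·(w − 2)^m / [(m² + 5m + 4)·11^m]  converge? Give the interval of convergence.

[3/7, 25/7]

By the ratio test, |a_{m+1}/a_m| = [(m² + 5m + 4)/((m+1)² + 5(m+1) + 4)] · 7/11 → 7/11.
Hence the series converges for |w − 2| < 1/(7/11) = 11/7, so the radius of convergence is 11/7.
Endpoint w = 25/7: absolute convergence follows by limit comparison with Σ 1/m².
At w = 3/7: the terms are on the order of 1/m², so the series converges absolutely by comparison with the p-series (p = 2 > 1).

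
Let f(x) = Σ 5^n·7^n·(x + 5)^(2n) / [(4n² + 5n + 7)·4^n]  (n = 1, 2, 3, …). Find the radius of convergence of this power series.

Ratio test: |a_{n+1}/a_n| = [(4n² + 5n + 7)/(4(n+1)² + 5(n+1) + 7)] · 5·7/4 → 35/4 as n → ∞.
Since the exponent of (x + 5) increases by 2 each term, convergence requires |x + 5|² < 4/35, hence R = 2√35/35.

R = 2√35/35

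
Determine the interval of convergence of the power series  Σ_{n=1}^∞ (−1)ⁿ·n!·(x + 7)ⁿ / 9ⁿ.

Ratio test: |a_{n+1}/a_n| = (n+1) · 1/9 → ∞ as n → ∞.
Since the ratio → ∞, the series diverges for every x ≠ -7, and R = 0.

{-7}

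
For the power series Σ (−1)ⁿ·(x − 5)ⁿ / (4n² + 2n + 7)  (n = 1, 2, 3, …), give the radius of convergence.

By the ratio test, |a_{n+1}/a_n| = (4n² + 2n + 7)/(4(n+1)² + 2(n+1) + 7) → 1.
So the series converges when |x − 5| < 1 and diverges when |x − 5| > 1; R = 1.

R = 1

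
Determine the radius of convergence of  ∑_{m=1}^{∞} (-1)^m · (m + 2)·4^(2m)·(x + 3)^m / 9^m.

By the ratio test, |a_{m+1}/a_m| = [((m+1) + 2)/(m + 2)] · 16/9 → 16/9.
The series converges when 16/9 · |x + 3| < 1, giving R = 9/16.

R = 9/16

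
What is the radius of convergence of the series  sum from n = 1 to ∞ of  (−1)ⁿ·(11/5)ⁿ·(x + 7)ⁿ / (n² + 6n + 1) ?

R = 5/11

Ratio test: |a_{n+1}/a_n| = [(n² + 6n + 1)/((n+1)² + 6(n+1) + 1)] · 11/5 → 11/5 as n → ∞.
Thus R = 1/(11/5) = 5/11.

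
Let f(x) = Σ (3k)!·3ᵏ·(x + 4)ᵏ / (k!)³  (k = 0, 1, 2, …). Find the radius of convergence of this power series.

R = 1/81

Ratio test: |a_{k+1}/a_k| = (3k+1)·(3k+2)·(3k+3)/(k+1)³ · 3 → 81 as k → ∞.
Thus R = 1/(81) = 1/81.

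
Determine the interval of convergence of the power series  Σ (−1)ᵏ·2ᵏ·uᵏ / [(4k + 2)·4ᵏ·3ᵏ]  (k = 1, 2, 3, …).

(-6, 6]

Ratio test: |a_{k+1}/a_k| = [(4k + 2)/(4(k+1) + 2)] · 2/(4·3) → 1/6 as k → ∞.
Convergence for |u| · 1/6 < 1, i.e. |u| < 6. So R = 6.
At u = 6: convergence follows from the alternating series test (terms decrease monotonically to 0).
At u = -6: the terms are asymptotic to a nonzero constant times 1/k, so the series diverges by limit comparison with Σ 1/k.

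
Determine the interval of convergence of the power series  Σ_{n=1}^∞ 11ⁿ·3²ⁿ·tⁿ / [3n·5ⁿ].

[-5/99, 5/99)

Ratio test: |a_{n+1}/a_n| = [3n/3(n+1)] · 11·9/5 → 99/5 as n → ∞.
Convergence for |t| · 99/5 < 1, i.e. |t| < 5/99. So R = 5/99.
Check t = 5/99: comparison with the harmonic series Σ 1/n shows the series diverges.
At t = -5/99: the terms alternate in sign and decrease monotonically to 0 in absolute value (size ~ c/n), so the alternating series test gives convergence.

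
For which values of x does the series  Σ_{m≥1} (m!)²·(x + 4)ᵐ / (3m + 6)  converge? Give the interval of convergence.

By the ratio test, |a_{m+1}/a_m| = (m+1)² · (3m + 6)/(3(m+1) + 6) → ∞.
Since the ratio → ∞, the series diverges for every x ≠ -4, and R = 0.

{-4}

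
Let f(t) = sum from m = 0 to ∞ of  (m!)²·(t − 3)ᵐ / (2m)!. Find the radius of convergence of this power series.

R = 4

Apply the ratio test: |a_{m+1}| / |a_m| = (m+1)²/[(2m+1)·(2m+2)], which tends to 1/4 as m → ∞.
The series converges when 1/4 · |t − 3| < 1, giving R = 4.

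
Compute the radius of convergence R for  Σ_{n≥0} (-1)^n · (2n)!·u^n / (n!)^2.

R = 1/4

Apply the ratio test: |a_{n+1}| / |a_n| = (2n+1)·(2n+2)/(n+1)², which tends to 4 as n → ∞.
Thus R = 1/(4) = 1/4.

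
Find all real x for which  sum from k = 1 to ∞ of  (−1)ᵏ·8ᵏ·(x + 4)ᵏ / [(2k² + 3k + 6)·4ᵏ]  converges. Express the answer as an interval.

Ratio test: |a_{k+1}/a_k| = [(2k² + 3k + 6)/(2(k+1)² + 3(k+1) + 6)] · 8/4 → 2 as k → ∞.
Hence the series converges for |x + 4| < 1/(2) = 1/2, so the radius of convergence is 1/2.
Check x = -7/2: absolute convergence follows by limit comparison with Σ 1/k².
Endpoint x = -9/2: the series is dominated by a constant times Σ 1/k², which converges (p = 2 > 1).

[-9/2, -7/2]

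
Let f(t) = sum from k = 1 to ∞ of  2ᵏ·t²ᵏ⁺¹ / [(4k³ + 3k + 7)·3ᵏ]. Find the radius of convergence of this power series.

Apply the ratio test: |a_{k+1}| / |a_k| = [(4k³ + 3k + 7)/(4(k+1)³ + 3(k+1) + 7)] · 2/3, which tends to 2/3 as k → ∞.
Since the exponent of t increases by 2 each term, convergence requires |t|² < 3/2, hence R = √6/2.

R = √6/2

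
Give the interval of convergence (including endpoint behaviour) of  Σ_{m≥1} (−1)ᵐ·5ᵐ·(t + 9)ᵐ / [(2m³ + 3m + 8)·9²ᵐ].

[-126/5, 36/5]

The ratio of consecutive coefficients is [(2m³ + 3m + 8)/(2(m+1)³ + 3(m+1) + 8)] · 5/81 → 5/81.
Convergence for |t + 9| · 5/81 < 1, i.e. |t + 9| < 81/5. So R = 81/5.
Endpoint t = 36/5: the terms are on the order of 1/m³, so the series converges absolutely by comparison with the p-series (p = 3 > 1).
When t = -126/5, the series is dominated by a constant times Σ 1/m³, which converges (p = 3 > 1).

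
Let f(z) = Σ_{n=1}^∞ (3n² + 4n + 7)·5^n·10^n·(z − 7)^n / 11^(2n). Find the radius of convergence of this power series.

R = 121/50

By the ratio test, |a_{n+1}/a_n| = [(3(n+1)² + 4(n+1) + 7)/(3n² + 4n + 7)] · 5·10/121 → 50/121.
The series converges when 50/121 · |z − 7| < 1, giving R = 121/50.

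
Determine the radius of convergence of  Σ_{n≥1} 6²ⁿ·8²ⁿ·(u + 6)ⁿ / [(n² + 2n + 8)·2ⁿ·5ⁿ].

R = 5/1152

By the ratio test, |a_{n+1}/a_n| = [(n² + 2n + 8)/((n+1)² + 2(n+1) + 8)] · 36·64/(2·5) → 1152/5.
Convergence for |u + 6| · 1152/5 < 1, i.e. |u + 6| < 5/1152. So R = 5/1152.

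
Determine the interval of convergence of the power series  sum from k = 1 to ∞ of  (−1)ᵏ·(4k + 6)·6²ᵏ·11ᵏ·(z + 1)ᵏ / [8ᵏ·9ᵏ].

The ratio of consecutive coefficients is [(4(k+1) + 6)/(4k + 6)] · 36·11/(8·9) → 11/2.
Thus R = 1/(11/2) = 2/11.
When z = -9/11, the terms have absolute value of order k, which does not tend to 0, so the series diverges by the divergence test.
At z = -13/11: the k-th term does not approach 0; divergence by the term test.

(-13/11, -9/11)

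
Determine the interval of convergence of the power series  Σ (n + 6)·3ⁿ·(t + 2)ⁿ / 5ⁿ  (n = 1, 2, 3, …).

(-11/3, -1/3)

By the ratio test, |a_{n+1}/a_n| = [((n+1) + 6)/(n + 6)] · 3/5 → 3/5.
Thus R = 1/(3/5) = 5/3.
Endpoint t = -1/3: the n-th term does not approach 0; divergence by the term test.
Endpoint t = -11/3: the n-th term does not approach 0; divergence by the term test.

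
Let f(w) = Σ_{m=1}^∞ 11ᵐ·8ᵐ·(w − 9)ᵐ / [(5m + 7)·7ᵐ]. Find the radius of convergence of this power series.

Apply the ratio test: |a_{m+1}| / |a_m| = [(5m + 7)/(5(m+1) + 7)] · 11·8/7, which tends to 88/7 as m → ∞.
Hence the series converges for |w − 9| < 1/(88/7) = 7/88, so the radius of convergence is 7/88.

R = 7/88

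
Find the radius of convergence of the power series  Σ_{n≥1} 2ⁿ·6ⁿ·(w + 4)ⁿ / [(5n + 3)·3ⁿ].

Apply the ratio test: |a_{n+1}| / |a_n| = [(5n + 3)/(5(n+1) + 3)] · 2·6/3, which tends to 4 as n → ∞.
Hence the series converges for |w + 4| < 1/(4) = 1/4, so the radius of convergence is 1/4.

R = 1/4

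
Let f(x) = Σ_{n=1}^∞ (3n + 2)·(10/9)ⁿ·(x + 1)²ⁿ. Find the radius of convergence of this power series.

R = 3√10/10

The ratio of consecutive coefficients is [(3(n+1) + 2)/(3n + 2)] · 10/9 → 10/9.
Successive powers of (x + 1) differ by 2, so the series converges when |x + 1|² · 10/9 < 1, i.e. |x + 1| < √(9/10). So R = 3√10/10.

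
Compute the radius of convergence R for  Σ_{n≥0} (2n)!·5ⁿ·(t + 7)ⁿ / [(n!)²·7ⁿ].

Ratio test: |a_{n+1}/a_n| = (2n+1)·(2n+2)/(n+1)² · 5/7 → 20/7 as n → ∞.
The series converges when 20/7 · |t + 7| < 1, giving R = 7/20.

R = 7/20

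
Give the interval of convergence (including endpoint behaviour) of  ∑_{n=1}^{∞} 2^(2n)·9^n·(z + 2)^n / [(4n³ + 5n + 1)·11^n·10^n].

[-91/18, 19/18]

By the ratio test, |a_{n+1}/a_n| = [(4n³ + 5n + 1)/(4(n+1)³ + 5(n+1) + 1)] · 4·9/(11·10) → 18/55.
Convergence for |z + 2| · 18/55 < 1, i.e. |z + 2| < 55/18. So R = 55/18.
Check z = 19/18: the series is dominated by a constant times Σ 1/n³, which converges (p = 3 > 1).
When z = -91/18, absolute convergence follows by limit comparison with Σ 1/n³.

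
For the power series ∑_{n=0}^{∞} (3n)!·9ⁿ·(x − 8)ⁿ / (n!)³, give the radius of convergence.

R = 1/243

Ratio test: |a_{n+1}/a_n| = (3n+1)·(3n+2)·(3n+3)/(n+1)³ · 9 → 243 as n → ∞.
Thus R = 1/(243) = 1/243.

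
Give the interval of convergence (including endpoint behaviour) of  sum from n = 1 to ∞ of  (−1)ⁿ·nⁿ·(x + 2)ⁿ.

{-2}

By the Cauchy root test, |a_n|^(1/n) = n → ∞.
The root grows without bound, so R = 0 (convergence only at x = -2).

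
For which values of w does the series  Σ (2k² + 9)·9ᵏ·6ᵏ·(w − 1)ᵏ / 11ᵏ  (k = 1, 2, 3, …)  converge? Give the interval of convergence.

(43/54, 65/54)

Apply the ratio test: |a_{k+1}| / |a_k| = [(2(k+1)² + 9)/(2k² + 9)] · 9·6/11, which tends to 54/11 as k → ∞.
The series converges when 54/11 · |w − 1| < 1, giving R = 11/54.
At w = 65/54: the terms do not tend to 0, so the series diverges.
Check w = 43/54: the terms do not tend to 0, so the series diverges.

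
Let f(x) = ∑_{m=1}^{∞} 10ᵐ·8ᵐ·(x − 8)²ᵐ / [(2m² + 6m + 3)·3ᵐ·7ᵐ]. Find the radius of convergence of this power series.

Apply the ratio test: |a_{m+1}| / |a_m| = [(2m² + 6m + 3)/(2(m+1)² + 6(m+1) + 3)] · 10·8/(3·7), which tends to 80/21 as m → ∞.
Writing y = (x − 8)², the series in y has radius 21/80, so |x − 8| < √(21/80) and R = √105/20.

R = √105/20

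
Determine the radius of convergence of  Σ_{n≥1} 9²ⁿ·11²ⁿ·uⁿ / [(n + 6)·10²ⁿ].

R = 100/9801

Ratio test: |a_{n+1}/a_n| = [(n + 6)/((n+1) + 6)] · 81·121/100 → 9801/100 as n → ∞.
Thus R = 1/(9801/100) = 100/9801.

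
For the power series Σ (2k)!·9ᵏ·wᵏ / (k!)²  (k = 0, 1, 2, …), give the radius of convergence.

Apply the ratio test: |a_{k+1}| / |a_k| = (2k+1)·(2k+2)/(k+1)² · 9, which tends to 36 as k → ∞.
Hence the series converges for |w| < 1/(36) = 1/36, so the radius of convergence is 1/36.

R = 1/36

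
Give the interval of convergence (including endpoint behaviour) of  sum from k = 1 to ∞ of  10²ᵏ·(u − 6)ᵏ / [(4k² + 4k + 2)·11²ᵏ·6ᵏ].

[-63/50, 663/50]

Ratio test: |a_{k+1}/a_k| = [(4k² + 4k + 2)/(4(k+1)² + 4(k+1) + 2)] · 100/(121·6) → 50/363 as k → ∞.
Thus R = 1/(50/363) = 363/50.
At u = 663/50: the terms are on the order of 1/k², so the series converges absolutely by comparison with the p-series (p = 2 > 1).
Check u = -63/50: absolute convergence follows by limit comparison with Σ 1/k².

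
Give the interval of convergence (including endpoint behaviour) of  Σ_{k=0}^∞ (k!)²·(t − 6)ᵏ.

The ratio of consecutive coefficients is (k+1)² → ∞.
The ratio grows without bound, so the series diverges whenever (t − 6) ≠ 0; it converges only at t = 6. R = 0.

{6}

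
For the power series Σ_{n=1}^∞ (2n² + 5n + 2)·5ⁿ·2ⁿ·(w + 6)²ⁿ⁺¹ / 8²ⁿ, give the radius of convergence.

R = 4√10/5

Apply the ratio test: |a_{n+1}| / |a_n| = [(2(n+1)² + 5(n+1) + 2)/(2n² + 5n + 2)] · 5·2/64, which tends to 5/32 as n → ∞.
Successive powers of (w + 6) differ by 2, so the series converges when |w + 6|² · 5/32 < 1, i.e. |w + 6| < √(32/5). So R = 4√10/5.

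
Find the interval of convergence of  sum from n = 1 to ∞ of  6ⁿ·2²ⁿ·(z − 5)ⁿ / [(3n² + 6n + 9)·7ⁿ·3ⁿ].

By the ratio test, |a_{n+1}/a_n| = [(3n² + 6n + 9)/(3(n+1)² + 6(n+1) + 9)] · 6·4/(7·3) → 8/7.
The series converges when 8/7 · |z − 5| < 1, giving R = 7/8.
At z = 47/8: absolute convergence follows by limit comparison with Σ 1/n².
Check z = 33/8: absolute convergence follows by limit comparison with Σ 1/n².

[33/8, 47/8]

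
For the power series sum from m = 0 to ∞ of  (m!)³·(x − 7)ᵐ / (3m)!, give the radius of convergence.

Ratio test: |a_{m+1}/a_m| = (m+1)³/[(3m+1)·(3m+2)·(3m+3)] → 1/27 as m → ∞.
Convergence for |x − 7| · 1/27 < 1, i.e. |x − 7| < 27. So R = 27.

R = 27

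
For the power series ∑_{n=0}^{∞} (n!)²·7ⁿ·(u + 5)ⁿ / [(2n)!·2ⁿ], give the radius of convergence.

The ratio of consecutive coefficients is (n+1)²/[(2n+1)·(2n+2)] · 7/2 → 7/8.
Convergence for |u + 5| · 7/8 < 1, i.e. |u + 5| < 8/7. So R = 8/7.

R = 8/7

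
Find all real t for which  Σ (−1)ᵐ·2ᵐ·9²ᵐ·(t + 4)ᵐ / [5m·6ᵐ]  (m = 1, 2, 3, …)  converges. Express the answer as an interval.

(-109/27, -107/27]

Ratio test: |a_{m+1}/a_m| = [5m/5(m+1)] · 2·81/6 → 27 as m → ∞.
The series converges when 27 · |t + 4| < 1, giving R = 1/27.
Endpoint t = -107/27: an alternating series whose terms decrease to 0 in absolute value, so it converges by the Leibniz criterion.
When t = -109/27, comparison with the harmonic series Σ 1/m shows the series diverges.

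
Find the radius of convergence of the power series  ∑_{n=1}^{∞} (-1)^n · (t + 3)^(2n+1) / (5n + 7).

R = 1

By the ratio test, |a_{n+1}/a_n| = (5n + 7)/(5(n+1) + 7) → 1.
Since the exponent of (t + 3) increases by 2 each term, convergence requires |t + 3|² < 1, hence R = 1.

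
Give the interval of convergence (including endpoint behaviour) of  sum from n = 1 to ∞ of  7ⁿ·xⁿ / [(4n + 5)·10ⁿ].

[-10/7, 10/7)

Ratio test: |a_{n+1}/a_n| = [(4n + 5)/(4(n+1) + 5)] · 7/10 → 7/10 as n → ∞.
The series converges when 7/10 · |x| < 1, giving R = 10/7.
Check x = 10/7: the terms behave like c/n; limit comparison with the harmonic series gives divergence.
Check x = -10/7: the terms alternate in sign and decrease monotonically to 0 in absolute value (size ~ c/n), so the alternating series test gives convergence.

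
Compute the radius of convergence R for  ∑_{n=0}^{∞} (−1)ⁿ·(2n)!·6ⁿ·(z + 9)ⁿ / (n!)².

R = 1/24

Ratio test: |a_{n+1}/a_n| = (2n+1)·(2n+2)/(n+1)² · 6 → 24 as n → ∞.
The series converges when 24 · |z + 9| < 1, giving R = 1/24.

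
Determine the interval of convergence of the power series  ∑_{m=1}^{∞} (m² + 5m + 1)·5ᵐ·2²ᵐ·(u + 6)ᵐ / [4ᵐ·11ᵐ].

By the ratio test, |a_{m+1}/a_m| = [((m+1)² + 5(m+1) + 1)/(m² + 5m + 1)] · 5·4/(4·11) → 5/11.
Thus R = 1/(5/11) = 11/5.
Endpoint u = -19/5: the terms do not tend to 0, so the series diverges.
When u = -41/5, the terms do not tend to 0, so the series diverges.

(-41/5, -19/5)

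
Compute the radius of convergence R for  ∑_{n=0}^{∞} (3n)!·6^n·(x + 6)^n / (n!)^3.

R = 1/162

Apply the ratio test: |a_{n+1}| / |a_n| = (3n+1)·(3n+2)·(3n+3)/(n+1)³ · 6, which tends to 162 as n → ∞.
Hence the series converges for |x + 6| < 1/(162) = 1/162, so the radius of convergence is 1/162.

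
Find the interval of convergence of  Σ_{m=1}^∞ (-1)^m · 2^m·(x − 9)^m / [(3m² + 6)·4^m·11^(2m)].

[-233, 251]

The ratio of consecutive coefficients is [(3m² + 6)/(3(m+1)² + 6)] · 2/(4·121) → 1/242.
Convergence for |x − 9| · 1/242 < 1, i.e. |x − 9| < 242. So R = 242.
Endpoint x = 251: the terms are on the order of 1/m², so the series converges absolutely by comparison with the p-series (p = 2 > 1).
At x = -233: absolute convergence follows by limit comparison with Σ 1/m².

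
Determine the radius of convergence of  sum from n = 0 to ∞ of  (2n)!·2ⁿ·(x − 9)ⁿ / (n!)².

By the ratio test, |a_{n+1}/a_n| = (2n+1)·(2n+2)/(n+1)² · 2 → 8.
The series converges when 8 · |x − 9| < 1, giving R = 1/8.

R = 1/8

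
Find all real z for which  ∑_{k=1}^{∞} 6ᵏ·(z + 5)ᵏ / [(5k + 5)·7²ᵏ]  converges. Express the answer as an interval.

[-79/6, 19/6)

By the ratio test, |a_{k+1}/a_k| = [(5k + 5)/(5(k+1) + 5)] · 6/49 → 6/49.
Hence the series converges for |z + 5| < 1/(6/49) = 49/6, so the radius of convergence is 49/6.
When z = 19/6, comparison with the harmonic series Σ 1/k shows the series diverges.
Check z = -79/6: convergence follows from the alternating series test (terms decrease monotonically to 0).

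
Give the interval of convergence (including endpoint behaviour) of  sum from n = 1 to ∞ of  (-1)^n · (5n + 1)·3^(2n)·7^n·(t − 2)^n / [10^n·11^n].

Ratio test: |a_{n+1}/a_n| = [(5(n+1) + 1)/(5n + 1)] · 9·7/(10·11) → 63/110 as n → ∞.
Thus R = 1/(63/110) = 110/63.
At t = 236/63: the n-th term does not approach 0; divergence by the term test.
At t = 16/63: the terms do not tend to 0, so the series diverges.

(16/63, 236/63)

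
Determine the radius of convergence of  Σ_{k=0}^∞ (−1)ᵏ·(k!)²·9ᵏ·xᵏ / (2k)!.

Ratio test: |a_{k+1}/a_k| = (k+1)²/[(2k+1)·(2k+2)] · 9 → 9/4 as k → ∞.
Thus R = 1/(9/4) = 4/9.

R = 4/9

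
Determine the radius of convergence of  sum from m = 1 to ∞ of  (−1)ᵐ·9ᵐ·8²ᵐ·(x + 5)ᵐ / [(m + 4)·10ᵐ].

R = 5/288

Ratio test: |a_{m+1}/a_m| = [(m + 4)/((m+1) + 4)] · 9·64/10 → 288/5 as m → ∞.
Hence the series converges for |x + 5| < 1/(288/5) = 5/288, so the radius of convergence is 5/288.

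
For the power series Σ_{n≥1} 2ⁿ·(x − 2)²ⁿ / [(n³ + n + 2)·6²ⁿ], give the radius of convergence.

The ratio of consecutive coefficients is [(n³ + n + 2)/((n+1)³ + (n+1) + 2)] · 2/36 → 1/18.
Since the exponent of (x − 2) increases by 2 each term, convergence requires |x − 2|² < 18, hence R = 3√2.

R = 3√2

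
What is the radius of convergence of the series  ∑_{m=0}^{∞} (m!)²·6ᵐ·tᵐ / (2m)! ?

R = 2/3

By the ratio test, |a_{m+1}/a_m| = (m+1)²/[(2m+1)·(2m+2)] · 6 → 3/2.
Convergence for |t| · 3/2 < 1, i.e. |t| < 2/3. So R = 2/3.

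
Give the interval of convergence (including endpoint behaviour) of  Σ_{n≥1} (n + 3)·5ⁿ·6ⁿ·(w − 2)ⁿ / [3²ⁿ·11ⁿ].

(-13/10, 53/10)

Apply the ratio test: |a_{n+1}| / |a_n| = [((n+1) + 3)/(n + 3)] · 5·6/(9·11), which tends to 10/33 as n → ∞.
The series converges when 10/33 · |w − 2| < 1, giving R = 33/10.
Check w = 53/10: the terms do not tend to 0, so the series diverges.
Endpoint w = -13/10: the n-th term does not approach 0; divergence by the term test.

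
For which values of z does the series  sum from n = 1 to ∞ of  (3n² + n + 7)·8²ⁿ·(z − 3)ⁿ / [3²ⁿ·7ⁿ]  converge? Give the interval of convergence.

The ratio of consecutive coefficients is [(3(n+1)² + (n+1) + 7)/(3n² + n + 7)] · 64/(9·7) → 64/63.
Hence the series converges for |z − 3| < 1/(64/63) = 63/64, so the radius of convergence is 63/64.
At z = 255/64: the terms have absolute value of order n², which does not tend to 0, so the series diverges by the divergence test.
Check z = 129/64: the n-th term does not approach 0; divergence by the term test.

(129/64, 255/64)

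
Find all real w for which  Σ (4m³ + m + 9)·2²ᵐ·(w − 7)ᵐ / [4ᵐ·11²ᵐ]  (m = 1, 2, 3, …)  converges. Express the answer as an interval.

(-114, 128)

The ratio of consecutive coefficients is [(4(m+1)³ + (m+1) + 9)/(4m³ + m + 9)] · 4/(4·121) → 1/121.
Convergence for |w − 7| · 1/121 < 1, i.e. |w − 7| < 121. So R = 121.
At w = 128: the terms have absolute value of order m³, which does not tend to 0, so the series diverges by the divergence test.
Endpoint w = -114: the terms have absolute value of order m³, which does not tend to 0, so the series diverges by the divergence test.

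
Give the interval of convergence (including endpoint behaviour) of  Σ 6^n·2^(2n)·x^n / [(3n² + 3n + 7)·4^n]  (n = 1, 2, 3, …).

[-1/6, 1/6]

The ratio of consecutive coefficients is [(3n² + 3n + 7)/(3(n+1)² + 3(n+1) + 7)] · 6·4/4 → 6.
The series converges when 6 · |x| < 1, giving R = 1/6.
Check x = 1/6: absolute convergence follows by limit comparison with Σ 1/n².
Check x = -1/6: the terms are on the order of 1/n², so the series converges absolutely by comparison with the p-series (p = 2 > 1).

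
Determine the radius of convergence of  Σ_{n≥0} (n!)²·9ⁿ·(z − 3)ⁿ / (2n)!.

R = 4/9

Apply the ratio test: |a_{n+1}| / |a_n| = (n+1)²/[(2n+1)·(2n+2)] · 9, which tends to 9/4 as n → ∞.
Convergence for |z − 3| · 9/4 < 1, i.e. |z − 3| < 4/9. So R = 4/9.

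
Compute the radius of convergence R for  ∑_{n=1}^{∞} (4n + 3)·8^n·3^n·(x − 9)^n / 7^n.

Apply the ratio test: |a_{n+1}| / |a_n| = [(4(n+1) + 3)/(4n + 3)] · 8·3/7, which tends to 24/7 as n → ∞.
Thus R = 1/(24/7) = 7/24.

R = 7/24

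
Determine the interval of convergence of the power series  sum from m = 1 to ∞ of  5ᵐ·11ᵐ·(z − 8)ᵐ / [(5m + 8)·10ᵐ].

[86/11, 90/11)

By the ratio test, |a_{m+1}/a_m| = [(5m + 8)/(5(m+1) + 8)] · 5·11/10 → 11/2.
Hence the series converges for |z − 8| < 1/(11/2) = 2/11, so the radius of convergence is 2/11.
Endpoint z = 90/11: the terms are asymptotic to a nonzero constant times 1/m, so the series diverges by limit comparison with Σ 1/m.
At z = 86/11: the terms alternate in sign and decrease monotonically to 0 in absolute value (size ~ c/m), so the alternating series test gives convergence.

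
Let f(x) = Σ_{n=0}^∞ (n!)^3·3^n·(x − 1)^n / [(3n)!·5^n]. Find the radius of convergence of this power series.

Ratio test: |a_{n+1}/a_n| = (n+1)³/[(3n+1)·(3n+2)·(3n+3)] · 3/5 → 1/45 as n → ∞.
The series converges when 1/45 · |x − 1| < 1, giving R = 45.

R = 45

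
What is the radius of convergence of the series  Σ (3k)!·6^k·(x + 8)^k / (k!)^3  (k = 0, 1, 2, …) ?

By the ratio test, |a_{k+1}/a_k| = (3k+1)·(3k+2)·(3k+3)/(k+1)³ · 6 → 162.
Hence the series converges for |x + 8| < 1/(162) = 1/162, so the radius of convergence is 1/162.

R = 1/162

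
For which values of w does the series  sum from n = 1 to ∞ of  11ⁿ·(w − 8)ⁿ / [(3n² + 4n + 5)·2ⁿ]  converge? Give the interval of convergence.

[86/11, 90/11]

By the ratio test, |a_{n+1}/a_n| = [(3n² + 4n + 5)/(3(n+1)² + 4(n+1) + 5)] · 11/2 → 11/2.
Hence the series converges for |w − 8| < 1/(11/2) = 2/11, so the radius of convergence is 2/11.
When w = 90/11, absolute convergence follows by limit comparison with Σ 1/n².
When w = 86/11, the series is dominated by a constant times Σ 1/n², which converges (p = 2 > 1).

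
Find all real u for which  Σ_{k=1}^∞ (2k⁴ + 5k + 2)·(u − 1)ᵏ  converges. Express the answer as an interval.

Apply the ratio test: |a_{k+1}| / |a_k| = (2(k+1)⁴ + 5(k+1) + 2)/(2k⁴ + 5k + 2), which tends to 1 as k → ∞.
So the series converges when |u − 1| < 1 and diverges when |u − 1| > 1; R = 1.
When u = 2, the terms have absolute value of order k⁴, which does not tend to 0, so the series diverges by the divergence test.
Check u = 0: the terms have absolute value of order k⁴, which does not tend to 0, so the series diverges by the divergence test.

(0, 2)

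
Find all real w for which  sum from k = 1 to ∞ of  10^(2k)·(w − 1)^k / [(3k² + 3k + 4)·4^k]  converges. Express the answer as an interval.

Apply the ratio test: |a_{k+1}| / |a_k| = [(3k² + 3k + 4)/(3(k+1)² + 3(k+1) + 4)] · 100/4, which tends to 25 as k → ∞.
Hence the series converges for |w − 1| < 1/(25) = 1/25, so the radius of convergence is 1/25.
When w = 26/25, the terms are on the order of 1/k², so the series converges absolutely by comparison with the p-series (p = 2 > 1).
When w = 24/25, the series is dominated by a constant times Σ 1/k², which converges (p = 2 > 1).

[24/25, 26/25]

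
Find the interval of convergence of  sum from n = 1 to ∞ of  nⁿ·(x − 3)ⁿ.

{3}

By the Cauchy root test, |a_n|^(1/n) = n → ∞.
Since the n-th root of |a_n| is unbounded, the series converges only at x = 3; R = 0.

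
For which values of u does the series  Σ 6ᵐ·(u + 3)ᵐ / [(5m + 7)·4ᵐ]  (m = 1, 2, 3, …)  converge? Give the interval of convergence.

[-11/3, -7/3)

The ratio of consecutive coefficients is [(5m + 7)/(5(m+1) + 7)] · 6/4 → 3/2.
Hence the series converges for |u + 3| < 1/(3/2) = 2/3, so the radius of convergence is 2/3.
At u = -7/3: the terms are asymptotic to a nonzero constant times 1/m, so the series diverges by limit comparison with Σ 1/m.
At u = -11/3: an alternating series whose terms decrease to 0 in absolute value, so it converges by the Leibniz criterion.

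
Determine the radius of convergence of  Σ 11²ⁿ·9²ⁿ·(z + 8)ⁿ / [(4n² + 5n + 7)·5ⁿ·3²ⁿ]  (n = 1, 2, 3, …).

Ratio test: |a_{n+1}/a_n| = [(4n² + 5n + 7)/(4(n+1)² + 5(n+1) + 7)] · 121·81/(5·9) → 1089/5 as n → ∞.
Convergence for |z + 8| · 1089/5 < 1, i.e. |z + 8| < 5/1089. So R = 5/1089.

R = 5/1089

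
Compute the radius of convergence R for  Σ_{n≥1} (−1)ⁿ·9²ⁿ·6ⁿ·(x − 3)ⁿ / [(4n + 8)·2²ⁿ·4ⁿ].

R = 8/243

Ratio test: |a_{n+1}/a_n| = [(4n + 8)/(4(n+1) + 8)] · 81·6/(4·4) → 243/8 as n → ∞.
Convergence for |x − 3| · 243/8 < 1, i.e. |x − 3| < 8/243. So R = 8/243.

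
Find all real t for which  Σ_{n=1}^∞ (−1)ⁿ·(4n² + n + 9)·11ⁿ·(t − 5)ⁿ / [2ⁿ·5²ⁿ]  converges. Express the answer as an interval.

(5/11, 105/11)

Apply the ratio test: |a_{n+1}| / |a_n| = [(4(n+1)² + (n+1) + 9)/(4n² + n + 9)] · 11/(2·25), which tends to 11/50 as n → ∞.
Convergence for |t − 5| · 11/50 < 1, i.e. |t − 5| < 50/11. So R = 50/11.
At t = 105/11: the terms have absolute value of order n², which does not tend to 0, so the series diverges by the divergence test.
Endpoint t = 5/11: the n-th term does not approach 0; divergence by the term test.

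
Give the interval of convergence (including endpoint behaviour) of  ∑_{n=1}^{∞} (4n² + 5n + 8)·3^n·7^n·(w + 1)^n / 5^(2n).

(-46/21, 4/21)

Ratio test: |a_{n+1}/a_n| = [(4(n+1)² + 5(n+1) + 8)/(4n² + 5n + 8)] · 3·7/25 → 21/25 as n → ∞.
Thus R = 1/(21/25) = 25/21.
Endpoint w = 4/21: the n-th term does not approach 0; divergence by the term test.
When w = -46/21, the terms have absolute value of order n², which does not tend to 0, so the series diverges by the divergence test.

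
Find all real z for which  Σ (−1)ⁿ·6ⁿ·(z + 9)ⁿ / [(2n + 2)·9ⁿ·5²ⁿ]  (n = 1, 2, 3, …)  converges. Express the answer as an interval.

Apply the ratio test: |a_{n+1}| / |a_n| = [(2n + 2)/(2(n+1) + 2)] · 6/(9·25), which tends to 2/75 as n → ∞.
The series converges when 2/75 · |z + 9| < 1, giving R = 75/2.
Check z = 57/2: an alternating series whose terms decrease to 0 in absolute value, so it converges by the Leibniz criterion.
Endpoint z = -93/2: the terms are asymptotic to a nonzero constant times 1/n, so the series diverges by limit comparison with Σ 1/n.

(-93/2, 57/2]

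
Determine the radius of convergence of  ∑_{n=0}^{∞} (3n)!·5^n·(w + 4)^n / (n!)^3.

R = 1/135

Apply the ratio test: |a_{n+1}| / |a_n| = (3n+1)·(3n+2)·(3n+3)/(n+1)³ · 5, which tends to 135 as n → ∞.
The series converges when 135 · |w + 4| < 1, giving R = 1/135.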